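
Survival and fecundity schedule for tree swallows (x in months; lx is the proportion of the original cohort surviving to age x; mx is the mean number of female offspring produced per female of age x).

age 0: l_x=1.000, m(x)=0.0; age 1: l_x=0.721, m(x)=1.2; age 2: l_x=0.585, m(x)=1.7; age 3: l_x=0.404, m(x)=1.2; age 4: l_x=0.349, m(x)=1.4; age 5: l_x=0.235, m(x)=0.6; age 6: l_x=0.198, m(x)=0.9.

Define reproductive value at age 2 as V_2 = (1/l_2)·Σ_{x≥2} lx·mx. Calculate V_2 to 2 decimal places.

lx·mx for x ≥ 2: 0.9945, 0.4848, 0.4886, 0.141, 0.1782 → sum = 2.2871
V_2 = 2.2871 / l_2 = 2.2871 / 0.585 = 3.909573… → 3.91

3.91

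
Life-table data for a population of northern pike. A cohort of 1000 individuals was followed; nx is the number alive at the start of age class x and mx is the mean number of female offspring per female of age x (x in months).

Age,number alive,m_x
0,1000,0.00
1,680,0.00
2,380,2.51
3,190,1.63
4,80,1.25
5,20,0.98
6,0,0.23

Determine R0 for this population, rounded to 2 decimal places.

1.38

lx = nx/n0 = nx/1000: 1, 0.68, 0.38, 0.19, 0.08, 0.02, 0
lx·mx by age: 0, 0, 0.9538, 0.3097, 0.1, 0.0196, 0
R0 = Σ lx·mx = 1.3831 → 1.38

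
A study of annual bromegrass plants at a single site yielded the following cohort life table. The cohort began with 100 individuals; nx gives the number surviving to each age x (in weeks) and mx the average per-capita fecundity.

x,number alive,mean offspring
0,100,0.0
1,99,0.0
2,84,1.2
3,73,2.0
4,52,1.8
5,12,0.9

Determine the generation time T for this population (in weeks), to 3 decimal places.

lx = nx/n0 = nx/100: 1, 0.99, 0.84, 0.73, 0.52, 0.12
lx·mx: 0, 0, 1.008, 1.46, 0.936, 0.108 → R0 = 3.512
x·lx·mx: 0, 0, 2.016, 4.38, 3.744, 0.54 → Σ = 10.68
T = 10.68 / 3.512 = 3.041002… → 3.041

3.041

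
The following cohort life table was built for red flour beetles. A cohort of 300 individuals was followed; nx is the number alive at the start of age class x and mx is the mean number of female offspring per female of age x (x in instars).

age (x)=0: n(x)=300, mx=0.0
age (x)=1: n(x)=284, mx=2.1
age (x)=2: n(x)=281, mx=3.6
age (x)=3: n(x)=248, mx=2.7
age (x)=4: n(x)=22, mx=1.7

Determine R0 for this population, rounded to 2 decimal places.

lx = nx/n0 = nx/300: 1, 0.94667…, 0.93667…, 0.82667…, 0.07333…
lx·mx by age: 0, 1.988…, 3.372…, 2.232…, 0.124667…
R0 = Σ lx·mx = 7.716667… → 7.72

7.72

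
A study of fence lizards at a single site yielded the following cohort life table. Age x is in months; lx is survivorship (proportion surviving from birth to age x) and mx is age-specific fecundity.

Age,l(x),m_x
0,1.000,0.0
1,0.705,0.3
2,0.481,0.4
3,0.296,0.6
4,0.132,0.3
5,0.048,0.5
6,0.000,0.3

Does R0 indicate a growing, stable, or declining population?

declining

R0 = Σ lx·mx = 0 + 0.2115 + 0.1924 + 0.1776 + 0.0396 + 0.024 + 0 = 0.6451
R0 < 1, so the population is declining.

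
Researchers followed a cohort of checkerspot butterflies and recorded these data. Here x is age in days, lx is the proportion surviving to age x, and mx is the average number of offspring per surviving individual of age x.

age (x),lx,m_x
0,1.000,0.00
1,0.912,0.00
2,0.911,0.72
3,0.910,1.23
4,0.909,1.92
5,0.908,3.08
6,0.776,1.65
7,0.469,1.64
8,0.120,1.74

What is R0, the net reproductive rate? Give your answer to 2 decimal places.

lx·mx by age: 0, 0, 0.65592, 1.1193, 1.74528, 2.79664, 1.2804, 0.76916, 0.2088
R0 = Σ lx·mx = 8.5755 → 8.58

8.58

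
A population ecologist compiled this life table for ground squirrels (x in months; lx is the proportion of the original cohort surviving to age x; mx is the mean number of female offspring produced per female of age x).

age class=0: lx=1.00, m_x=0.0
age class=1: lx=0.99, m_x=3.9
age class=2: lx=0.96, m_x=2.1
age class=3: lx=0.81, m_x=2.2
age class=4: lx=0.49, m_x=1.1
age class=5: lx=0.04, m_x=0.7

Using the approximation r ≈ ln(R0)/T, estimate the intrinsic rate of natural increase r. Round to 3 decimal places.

1.116

R0 = Σ lx·mx = 0 + 3.861 + 2.016 + 1.782 + 0.539 + 0.028 = 8.226
Σ x·lx·mx = 15.535; T = 15.535/8.226 = 1.88852…
r ≈ ln(R0)/T = ln(8.226)/1.88852… = 1.11584… → 1.116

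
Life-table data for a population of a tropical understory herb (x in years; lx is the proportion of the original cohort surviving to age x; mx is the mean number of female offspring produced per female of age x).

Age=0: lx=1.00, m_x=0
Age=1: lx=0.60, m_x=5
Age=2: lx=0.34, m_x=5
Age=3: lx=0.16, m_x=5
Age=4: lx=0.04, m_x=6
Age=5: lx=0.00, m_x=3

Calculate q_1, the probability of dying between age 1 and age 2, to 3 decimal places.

0.433

q_1 = (l_1 − l_2) / l_1 = (0.6 − 0.34) / 0.6
     = 0.26 / 0.6 = 0.433333… → 0.433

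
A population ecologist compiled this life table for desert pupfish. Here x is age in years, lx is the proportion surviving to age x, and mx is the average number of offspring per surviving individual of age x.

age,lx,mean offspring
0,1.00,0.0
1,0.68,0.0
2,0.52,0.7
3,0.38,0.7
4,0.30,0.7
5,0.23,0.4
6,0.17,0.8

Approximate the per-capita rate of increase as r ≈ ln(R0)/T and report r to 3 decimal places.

R0 = Σ lx·mx = 0 + 0 + 0.364 + 0.266 + 0.21 + 0.092 + 0.136 = 1.068
Σ x·lx·mx = 3.642; T = 3.642/1.068 = 3.41011…
r ≈ ln(R0)/T = ln(1.068)/3.41011… = 0.01929… → 0.019

0.019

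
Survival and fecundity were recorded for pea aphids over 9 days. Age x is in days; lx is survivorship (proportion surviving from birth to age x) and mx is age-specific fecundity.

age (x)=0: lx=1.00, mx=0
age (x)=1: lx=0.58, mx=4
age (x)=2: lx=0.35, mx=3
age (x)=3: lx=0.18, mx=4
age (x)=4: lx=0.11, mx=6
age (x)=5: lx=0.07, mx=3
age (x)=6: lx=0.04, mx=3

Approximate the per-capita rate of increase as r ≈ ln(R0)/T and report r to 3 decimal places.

0.751

R0 = Σ lx·mx = 0 + 2.32 + 1.05 + 0.72 + 0.66 + 0.21 + 0.12 = 5.08
Σ x·lx·mx = 10.99; T = 10.99/5.08 = 2.16339…
r ≈ ln(R0)/T = ln(5.08)/2.16339… = 0.75128… → 0.751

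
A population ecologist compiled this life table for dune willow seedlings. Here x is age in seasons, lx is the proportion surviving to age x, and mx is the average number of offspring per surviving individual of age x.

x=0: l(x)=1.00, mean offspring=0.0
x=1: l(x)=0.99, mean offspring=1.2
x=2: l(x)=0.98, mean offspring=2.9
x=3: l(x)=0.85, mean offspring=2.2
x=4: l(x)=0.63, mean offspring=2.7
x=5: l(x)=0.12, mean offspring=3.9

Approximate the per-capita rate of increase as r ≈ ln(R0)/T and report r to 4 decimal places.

R0 = Σ lx·mx = 0 + 1.188 + 2.842 + 1.87 + 1.701 + 0.468 = 8.069
Σ x·lx·mx = 21.626; T = 21.626/8.069 = 2.68013…
r ≈ ln(R0)/T = ln(8.069)/2.68013… = 0.779077… → 0.7791

0.7791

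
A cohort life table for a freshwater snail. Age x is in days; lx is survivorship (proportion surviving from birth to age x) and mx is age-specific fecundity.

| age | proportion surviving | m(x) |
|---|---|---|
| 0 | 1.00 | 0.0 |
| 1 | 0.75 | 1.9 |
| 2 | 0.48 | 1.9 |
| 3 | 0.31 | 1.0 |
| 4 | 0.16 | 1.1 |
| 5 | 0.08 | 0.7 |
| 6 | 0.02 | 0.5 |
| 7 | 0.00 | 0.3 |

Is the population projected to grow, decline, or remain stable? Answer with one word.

R0 = Σ lx·mx = 0 + 1.425 + 0.912 + 0.31 + 0.176 + 0.056 + 0.01 + 0 = 2.889
R0 > 1, so the population is growing.

growing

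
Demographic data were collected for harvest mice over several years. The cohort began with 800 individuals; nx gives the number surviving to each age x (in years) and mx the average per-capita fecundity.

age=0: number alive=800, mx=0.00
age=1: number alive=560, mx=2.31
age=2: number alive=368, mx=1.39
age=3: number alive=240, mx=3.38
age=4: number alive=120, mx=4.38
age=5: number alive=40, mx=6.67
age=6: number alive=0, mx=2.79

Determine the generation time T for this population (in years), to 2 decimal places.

2.40

lx = nx/n0 = nx/800: 1, 0.7, 0.46, 0.3, 0.15, 0.05, 0
lx·mx: 0, 1.617, 0.6394, 1.014, 0.657, 0.3335, 0 → R0 = 4.2609
x·lx·mx: 0, 1.617, 1.2788, 3.042, 2.628, 1.6675, 0 → Σ = 10.2333
T = 10.2333 / 4.2609 = 2.401676… → 2.40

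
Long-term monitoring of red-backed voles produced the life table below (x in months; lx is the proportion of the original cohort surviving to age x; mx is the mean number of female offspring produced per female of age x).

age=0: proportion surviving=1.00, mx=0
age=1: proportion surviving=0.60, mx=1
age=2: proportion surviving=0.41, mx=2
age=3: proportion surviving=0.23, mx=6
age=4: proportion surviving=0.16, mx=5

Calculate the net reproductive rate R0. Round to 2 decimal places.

3.60

lx·mx by age: 0, 0.6, 0.82, 1.38, 0.8
R0 = Σ lx·mx = 3.6 → 3.60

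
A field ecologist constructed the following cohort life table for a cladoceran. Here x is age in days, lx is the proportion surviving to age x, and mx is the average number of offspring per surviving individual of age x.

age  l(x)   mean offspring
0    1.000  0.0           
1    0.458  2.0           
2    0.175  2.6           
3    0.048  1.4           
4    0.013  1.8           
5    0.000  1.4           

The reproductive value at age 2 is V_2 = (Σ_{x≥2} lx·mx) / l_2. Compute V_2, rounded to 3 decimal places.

lx·mx for x ≥ 2: 0.455, 0.0672, 0.0234, 0 → sum = 0.5456
V_2 = 0.5456 / l_2 = 0.5456 / 0.175 = 3.117714… → 3.118

3.118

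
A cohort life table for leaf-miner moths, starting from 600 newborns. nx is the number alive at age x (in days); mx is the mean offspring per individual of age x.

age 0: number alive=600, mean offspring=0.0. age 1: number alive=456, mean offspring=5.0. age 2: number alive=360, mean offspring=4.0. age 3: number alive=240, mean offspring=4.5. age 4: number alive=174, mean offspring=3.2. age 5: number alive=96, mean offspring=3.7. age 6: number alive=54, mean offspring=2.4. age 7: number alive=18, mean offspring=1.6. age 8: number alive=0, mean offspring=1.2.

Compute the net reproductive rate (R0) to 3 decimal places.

9.784

lx = nx/n0 = nx/600: 1, 0.76, 0.6, 0.4, 0.29, 0.16, 0.09, 0.03, 0
lx·mx by age: 0, 3.8, 2.4, 1.8, 0.928, 0.592, 0.216, 0.048, 0
R0 = Σ lx·mx = 9.784 → 9.784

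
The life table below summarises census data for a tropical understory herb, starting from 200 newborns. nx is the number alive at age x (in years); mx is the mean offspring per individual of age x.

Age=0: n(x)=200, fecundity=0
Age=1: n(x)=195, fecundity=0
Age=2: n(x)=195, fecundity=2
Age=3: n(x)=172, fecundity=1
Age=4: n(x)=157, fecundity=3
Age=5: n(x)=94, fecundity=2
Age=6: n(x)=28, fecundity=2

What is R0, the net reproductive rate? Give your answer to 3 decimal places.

lx = nx/n0 = nx/200: 1, 0.975, 0.975, 0.86, 0.785, 0.47, 0.14
lx·mx by age: 0, 0, 1.95, 0.86, 2.355, 0.94, 0.28
R0 = Σ lx·mx = 6.385 → 6.385

6.385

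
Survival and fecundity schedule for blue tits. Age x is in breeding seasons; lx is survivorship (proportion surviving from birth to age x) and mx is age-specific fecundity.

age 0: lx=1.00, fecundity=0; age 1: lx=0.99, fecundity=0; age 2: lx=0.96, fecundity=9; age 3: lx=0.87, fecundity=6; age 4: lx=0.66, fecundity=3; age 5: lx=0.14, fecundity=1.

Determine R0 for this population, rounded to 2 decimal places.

lx·mx by age: 0, 0, 8.64, 5.22, 1.98, 0.14
R0 = Σ lx·mx = 15.98 → 15.98

15.98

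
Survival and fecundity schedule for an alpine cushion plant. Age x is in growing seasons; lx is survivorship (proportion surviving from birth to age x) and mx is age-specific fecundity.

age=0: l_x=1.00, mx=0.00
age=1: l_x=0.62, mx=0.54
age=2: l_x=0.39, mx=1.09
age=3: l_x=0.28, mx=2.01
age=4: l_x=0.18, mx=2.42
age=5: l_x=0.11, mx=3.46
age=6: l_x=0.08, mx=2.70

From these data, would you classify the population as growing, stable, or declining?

growing

R0 = Σ lx·mx = 0 + 0.3348 + 0.4251 + 0.5628 + 0.4356 + 0.3806 + 0.216 = 2.3549
R0 > 1, so the population is growing.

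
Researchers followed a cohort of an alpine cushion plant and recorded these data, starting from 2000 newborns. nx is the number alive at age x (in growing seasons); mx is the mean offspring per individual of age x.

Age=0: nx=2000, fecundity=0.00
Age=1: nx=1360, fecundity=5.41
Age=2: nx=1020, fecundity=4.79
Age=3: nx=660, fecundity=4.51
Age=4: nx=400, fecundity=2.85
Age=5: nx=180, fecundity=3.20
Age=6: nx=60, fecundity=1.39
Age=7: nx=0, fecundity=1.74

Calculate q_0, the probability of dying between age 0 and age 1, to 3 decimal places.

lx = nx/n0 = nx/2000: 1, 0.68, 0.51, 0.33, 0.2, 0.09, 0.03, 0
q_0 = (l_0 − l_1) / l_0 = (1 − 0.68) / 1
     = 0.32 / 1 = 0.32 → 0.320

0.320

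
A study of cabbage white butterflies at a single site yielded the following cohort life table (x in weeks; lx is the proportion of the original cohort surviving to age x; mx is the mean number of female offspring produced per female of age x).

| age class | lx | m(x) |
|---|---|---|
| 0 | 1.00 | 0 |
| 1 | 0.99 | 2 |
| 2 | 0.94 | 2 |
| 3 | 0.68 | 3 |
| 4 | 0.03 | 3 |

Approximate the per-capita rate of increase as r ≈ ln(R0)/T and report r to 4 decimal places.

0.8775

R0 = Σ lx·mx = 0 + 1.98 + 1.88 + 2.04 + 0.09 = 5.99
Σ x·lx·mx = 12.22; T = 12.22/5.99 = 2.04007…
r ≈ ln(R0)/T = ln(5.99)/2.04007… = 0.877467… → 0.8775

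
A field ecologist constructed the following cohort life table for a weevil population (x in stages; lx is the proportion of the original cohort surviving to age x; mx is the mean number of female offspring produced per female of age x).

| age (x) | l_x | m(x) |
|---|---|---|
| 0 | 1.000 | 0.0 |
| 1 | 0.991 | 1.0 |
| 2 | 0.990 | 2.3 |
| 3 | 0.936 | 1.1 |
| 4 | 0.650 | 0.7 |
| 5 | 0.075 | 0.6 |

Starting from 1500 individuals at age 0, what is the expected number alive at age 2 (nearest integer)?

Expected survivors = N0 · l_2 = 1500 × 0.990 = 1485 → 1485

1485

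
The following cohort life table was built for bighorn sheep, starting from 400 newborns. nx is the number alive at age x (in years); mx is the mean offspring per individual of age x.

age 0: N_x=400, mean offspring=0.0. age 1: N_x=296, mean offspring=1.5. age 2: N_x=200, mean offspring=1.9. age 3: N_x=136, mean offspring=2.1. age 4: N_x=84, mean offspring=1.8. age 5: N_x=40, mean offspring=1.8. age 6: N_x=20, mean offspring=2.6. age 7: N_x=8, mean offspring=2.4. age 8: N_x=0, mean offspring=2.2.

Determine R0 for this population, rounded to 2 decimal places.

3.51

lx = nx/n0 = nx/400: 1, 0.74, 0.5, 0.34, 0.21, 0.1, 0.05, 0.02, 0
lx·mx by age: 0, 1.11, 0.95, 0.714, 0.378, 0.18, 0.13, 0.048, 0
R0 = Σ lx·mx = 3.51 → 3.51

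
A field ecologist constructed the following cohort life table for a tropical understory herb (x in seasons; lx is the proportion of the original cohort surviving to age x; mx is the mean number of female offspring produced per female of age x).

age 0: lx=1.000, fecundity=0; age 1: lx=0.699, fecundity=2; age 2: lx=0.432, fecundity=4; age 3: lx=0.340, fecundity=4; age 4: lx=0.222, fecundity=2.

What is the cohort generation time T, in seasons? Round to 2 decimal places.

lx·mx: 0, 1.398, 1.728, 1.36, 0.444 → R0 = 4.93
x·lx·mx: 0, 1.398, 3.456, 4.08, 1.776 → Σ = 10.71
T = 10.71 / 4.93 = 2.172414… → 2.17

2.17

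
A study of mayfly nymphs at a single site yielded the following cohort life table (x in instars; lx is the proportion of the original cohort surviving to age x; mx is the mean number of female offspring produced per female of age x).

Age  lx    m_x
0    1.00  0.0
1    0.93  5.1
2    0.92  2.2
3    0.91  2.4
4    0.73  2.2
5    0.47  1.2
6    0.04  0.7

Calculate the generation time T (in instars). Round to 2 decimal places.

2.22

lx·mx: 0, 4.743, 2.024, 2.184, 1.606, 0.564, 0.028 → R0 = 11.149
x·lx·mx: 0, 4.743, 4.048, 6.552, 6.424, 2.82, 0.168 → Σ = 24.755
T = 24.755 / 11.149 = 2.220379… → 2.22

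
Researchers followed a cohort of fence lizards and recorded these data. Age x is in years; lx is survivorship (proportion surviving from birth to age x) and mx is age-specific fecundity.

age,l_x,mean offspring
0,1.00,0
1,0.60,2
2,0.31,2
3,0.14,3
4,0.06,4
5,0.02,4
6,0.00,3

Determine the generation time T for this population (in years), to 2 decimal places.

1.98

lx·mx: 0, 1.2, 0.62, 0.42, 0.24, 0.08, 0 → R0 = 2.56
x·lx·mx: 0, 1.2, 1.24, 1.26, 0.96, 0.4, 0 → Σ = 5.06
T = 5.06 / 2.56 = 1.976563… → 1.98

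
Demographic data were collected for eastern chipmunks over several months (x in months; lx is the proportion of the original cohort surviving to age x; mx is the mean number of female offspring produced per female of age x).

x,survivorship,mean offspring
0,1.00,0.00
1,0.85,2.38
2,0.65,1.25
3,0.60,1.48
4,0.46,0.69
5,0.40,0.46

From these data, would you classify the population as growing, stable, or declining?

growing

R0 = Σ lx·mx = 0 + 2.023 + 0.8125 + 0.888 + 0.3174 + 0.184 = 4.2249
R0 > 1, so the population is growing.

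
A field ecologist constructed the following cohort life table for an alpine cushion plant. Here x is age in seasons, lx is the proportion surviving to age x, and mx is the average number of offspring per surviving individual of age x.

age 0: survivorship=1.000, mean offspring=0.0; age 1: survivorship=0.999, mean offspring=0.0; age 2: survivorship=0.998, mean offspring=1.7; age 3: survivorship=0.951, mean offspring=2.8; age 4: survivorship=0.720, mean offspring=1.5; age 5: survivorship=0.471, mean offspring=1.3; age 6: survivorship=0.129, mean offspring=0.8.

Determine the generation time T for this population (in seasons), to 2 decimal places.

3.15

lx·mx: 0, 0, 1.6966, 2.6628, 1.08, 0.6123, 0.1032 → R0 = 6.1549
x·lx·mx: 0, 0, 3.3932, 7.9884, 4.32, 3.0615, 0.6192 → Σ = 19.3823
T = 19.3823 / 6.1549 = 3.149084… → 3.15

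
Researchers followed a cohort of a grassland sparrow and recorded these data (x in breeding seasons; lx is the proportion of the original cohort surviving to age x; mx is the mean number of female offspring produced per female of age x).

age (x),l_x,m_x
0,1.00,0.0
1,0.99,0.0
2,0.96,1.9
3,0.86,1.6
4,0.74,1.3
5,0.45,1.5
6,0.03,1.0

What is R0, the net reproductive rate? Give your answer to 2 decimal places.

lx·mx by age: 0, 0, 1.824, 1.376, 0.962, 0.675, 0.03
R0 = Σ lx·mx = 4.867 → 4.87

4.87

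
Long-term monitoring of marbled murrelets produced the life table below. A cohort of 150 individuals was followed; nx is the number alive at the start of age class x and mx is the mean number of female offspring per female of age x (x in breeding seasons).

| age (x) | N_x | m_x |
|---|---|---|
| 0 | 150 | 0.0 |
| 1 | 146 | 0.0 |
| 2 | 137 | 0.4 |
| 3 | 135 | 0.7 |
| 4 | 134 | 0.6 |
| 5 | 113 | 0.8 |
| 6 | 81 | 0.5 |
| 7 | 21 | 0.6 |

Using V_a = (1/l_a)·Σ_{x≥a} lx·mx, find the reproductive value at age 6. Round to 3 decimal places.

lx = nx/n0 = nx/150: 1, 0.97333…, 0.91333…, 0.9, 0.89333…, 0.75333…, 0.54, 0.14
lx·mx for x ≥ 6: 0.27, 0.084 → sum = 0.354
V_6 = 0.354 / l_6 = 0.354 / 0.54 = 0.655556… → 0.656

0.656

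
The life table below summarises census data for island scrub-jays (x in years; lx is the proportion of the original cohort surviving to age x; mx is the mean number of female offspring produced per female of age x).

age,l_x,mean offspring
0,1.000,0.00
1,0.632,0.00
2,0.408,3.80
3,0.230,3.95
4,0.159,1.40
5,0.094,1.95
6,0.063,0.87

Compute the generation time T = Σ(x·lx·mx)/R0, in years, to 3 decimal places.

lx·mx: 0, 0, 1.5504, 0.9085, 0.2226, 0.1833, 0.05481 → R0 = 2.91961
x·lx·mx: 0, 0, 3.1008, 2.7255, 0.8904, 0.9165, 0.32886 → Σ = 7.96206
T = 7.96206 / 2.91961 = 2.727097… → 2.727

2.727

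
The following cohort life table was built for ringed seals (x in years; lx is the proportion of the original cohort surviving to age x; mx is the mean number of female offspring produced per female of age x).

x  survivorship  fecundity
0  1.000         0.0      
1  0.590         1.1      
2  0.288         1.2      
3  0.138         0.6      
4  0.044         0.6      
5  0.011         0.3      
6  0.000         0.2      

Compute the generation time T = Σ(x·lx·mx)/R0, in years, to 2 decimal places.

lx·mx: 0, 0.649, 0.3456, 0.0828, 0.0264, 0.0033, 0 → R0 = 1.1071
x·lx·mx: 0, 0.649, 0.6912, 0.2484, 0.1056, 0.0165, 0 → Σ = 1.7107
T = 1.7107 / 1.1071 = 1.545208… → 1.55

1.55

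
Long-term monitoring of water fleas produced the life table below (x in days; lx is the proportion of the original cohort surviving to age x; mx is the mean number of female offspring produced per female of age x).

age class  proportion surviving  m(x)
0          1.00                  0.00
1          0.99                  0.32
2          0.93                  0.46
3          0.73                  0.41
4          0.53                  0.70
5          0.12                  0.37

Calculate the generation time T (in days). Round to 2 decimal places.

lx·mx: 0, 0.3168, 0.4278, 0.2993, 0.371, 0.0444 → R0 = 1.4593
x·lx·mx: 0, 0.3168, 0.8556, 0.8979, 1.484, 0.222 → Σ = 3.7763
T = 3.7763 / 1.4593 = 2.587748… → 2.59

2.59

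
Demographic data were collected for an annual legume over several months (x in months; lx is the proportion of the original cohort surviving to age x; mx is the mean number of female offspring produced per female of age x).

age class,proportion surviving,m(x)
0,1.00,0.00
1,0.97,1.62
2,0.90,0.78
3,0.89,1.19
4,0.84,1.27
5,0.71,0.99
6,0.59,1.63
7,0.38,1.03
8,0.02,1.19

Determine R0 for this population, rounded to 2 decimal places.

lx·mx by age: 0, 1.5714, 0.702, 1.0591, 1.0668, 0.7029, 0.9617, 0.3914, 0.0238
R0 = Σ lx·mx = 6.4791 → 6.48

6.48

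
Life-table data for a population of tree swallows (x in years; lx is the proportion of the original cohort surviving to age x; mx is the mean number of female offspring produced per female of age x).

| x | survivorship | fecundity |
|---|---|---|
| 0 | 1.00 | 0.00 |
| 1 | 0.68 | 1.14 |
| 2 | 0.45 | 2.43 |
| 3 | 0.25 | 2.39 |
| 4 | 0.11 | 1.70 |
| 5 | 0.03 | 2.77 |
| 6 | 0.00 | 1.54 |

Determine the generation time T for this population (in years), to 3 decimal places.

lx·mx: 0, 0.7752, 1.0935, 0.5975, 0.187, 0.0831, 0 → R0 = 2.7363
x·lx·mx: 0, 0.7752, 2.187, 1.7925, 0.748, 0.4155, 0 → Σ = 5.9182
T = 5.9182 / 2.7363 = 2.162848… → 2.163

2.163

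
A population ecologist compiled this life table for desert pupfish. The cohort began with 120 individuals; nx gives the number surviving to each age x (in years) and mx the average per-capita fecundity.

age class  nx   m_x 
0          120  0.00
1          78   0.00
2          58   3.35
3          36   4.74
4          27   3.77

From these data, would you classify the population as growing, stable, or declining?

growing

lx = nx/n0 = nx/120: 1, 0.65, 0.48333…, 0.3, 0.225
R0 = Σ lx·mx = 0 + 0 + 1.619167… + 1.422 + 0.84825 = 3.889417…
R0 > 1, so the population is growing.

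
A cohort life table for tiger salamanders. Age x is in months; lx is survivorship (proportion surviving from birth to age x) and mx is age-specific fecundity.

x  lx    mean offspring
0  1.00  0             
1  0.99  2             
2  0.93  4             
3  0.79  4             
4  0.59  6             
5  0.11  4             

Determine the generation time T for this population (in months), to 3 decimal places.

2.746

lx·mx: 0, 1.98, 3.72, 3.16, 3.54, 0.44 → R0 = 12.84
x·lx·mx: 0, 1.98, 7.44, 9.48, 14.16, 2.2 → Σ = 35.26
T = 35.26 / 12.84 = 2.746106… → 2.746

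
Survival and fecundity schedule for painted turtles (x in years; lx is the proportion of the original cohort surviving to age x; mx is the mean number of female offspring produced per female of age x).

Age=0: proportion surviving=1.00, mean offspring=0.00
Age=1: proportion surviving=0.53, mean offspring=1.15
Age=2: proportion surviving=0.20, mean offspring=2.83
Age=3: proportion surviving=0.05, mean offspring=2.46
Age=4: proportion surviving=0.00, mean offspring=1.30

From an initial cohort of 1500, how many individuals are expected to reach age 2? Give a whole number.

300

Expected survivors = N0 · l_2 = 1500 × 0.20 = 300 → 300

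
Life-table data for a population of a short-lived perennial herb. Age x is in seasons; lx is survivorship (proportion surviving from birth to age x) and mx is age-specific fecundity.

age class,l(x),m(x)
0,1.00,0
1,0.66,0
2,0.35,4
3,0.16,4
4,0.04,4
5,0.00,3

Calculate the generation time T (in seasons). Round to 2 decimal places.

2.44

lx·mx: 0, 0, 1.4, 0.64, 0.16, 0 → R0 = 2.2
x·lx·mx: 0, 0, 2.8, 1.92, 0.64, 0 → Σ = 5.36
T = 5.36 / 2.2 = 2.436364… → 2.44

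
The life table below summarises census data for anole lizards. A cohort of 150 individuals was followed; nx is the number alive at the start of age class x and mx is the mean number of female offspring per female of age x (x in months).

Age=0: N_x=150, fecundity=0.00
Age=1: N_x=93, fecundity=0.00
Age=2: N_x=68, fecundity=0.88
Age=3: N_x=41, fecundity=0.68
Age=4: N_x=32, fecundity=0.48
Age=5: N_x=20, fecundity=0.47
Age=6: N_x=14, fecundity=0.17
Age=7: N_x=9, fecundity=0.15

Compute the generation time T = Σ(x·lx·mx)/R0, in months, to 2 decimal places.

2.89

lx = nx/n0 = nx/150: 1, 0.62, 0.45333…, 0.27333…, 0.21333…, 0.13333…, 0.09333…, 0.06
lx·mx: 0, 0, 0.398933…, 0.185867…, 0.1024…, 0.062667…, 0.015867…, 0.009 → R0 = 0.774733…
x·lx·mx: 0, 0, 0.797867…, 0.5576…, 0.4096…, 0.313333…, 0.0952…, 0.063 → Σ = 2.2366…
T = 2.2366… / 0.774733… = 2.886929… → 2.89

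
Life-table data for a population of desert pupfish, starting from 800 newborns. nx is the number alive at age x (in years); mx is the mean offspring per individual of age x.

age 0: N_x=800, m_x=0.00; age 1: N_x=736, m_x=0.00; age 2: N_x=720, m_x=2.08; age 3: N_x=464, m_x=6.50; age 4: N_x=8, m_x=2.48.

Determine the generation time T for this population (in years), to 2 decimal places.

lx = nx/n0 = nx/800: 1, 0.92, 0.9, 0.58, 0.01
lx·mx: 0, 0, 1.872, 3.77, 0.0248 → R0 = 5.6668
x·lx·mx: 0, 0, 3.744, 11.31, 0.0992 → Σ = 15.1532
T = 15.1532 / 5.6668 = 2.674031… → 2.67

2.67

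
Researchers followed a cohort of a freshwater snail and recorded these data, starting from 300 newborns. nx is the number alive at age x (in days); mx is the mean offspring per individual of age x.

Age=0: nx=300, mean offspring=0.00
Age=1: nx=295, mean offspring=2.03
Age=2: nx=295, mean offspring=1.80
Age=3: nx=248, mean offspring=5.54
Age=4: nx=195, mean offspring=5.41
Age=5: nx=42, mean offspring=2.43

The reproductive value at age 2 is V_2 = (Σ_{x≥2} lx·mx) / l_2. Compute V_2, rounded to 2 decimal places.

10.38

lx = nx/n0 = nx/300: 1, 0.98333…, 0.98333…, 0.82667…, 0.65, 0.14
lx·mx for x ≥ 2: 1.77…, 4.579733…, 3.5165, 0.3402 → sum = 10.206433…
V_2 = 10.206433… / l_2 = 10.206433… / 0.983333… = 10.379424… → 10.38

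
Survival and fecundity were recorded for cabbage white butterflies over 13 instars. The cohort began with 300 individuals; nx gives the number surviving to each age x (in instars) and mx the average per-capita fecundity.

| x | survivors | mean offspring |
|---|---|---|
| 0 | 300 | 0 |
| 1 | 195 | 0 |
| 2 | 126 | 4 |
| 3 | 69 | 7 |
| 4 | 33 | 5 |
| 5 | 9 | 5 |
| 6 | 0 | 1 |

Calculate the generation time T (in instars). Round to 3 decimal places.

lx = nx/n0 = nx/300: 1, 0.65, 0.42, 0.23, 0.11, 0.03, 0
lx·mx: 0, 0, 1.68, 1.61, 0.55, 0.15, 0 → R0 = 3.99
x·lx·mx: 0, 0, 3.36, 4.83, 2.2, 0.75, 0 → Σ = 11.14
T = 11.14 / 3.99 = 2.79198… → 2.792

2.792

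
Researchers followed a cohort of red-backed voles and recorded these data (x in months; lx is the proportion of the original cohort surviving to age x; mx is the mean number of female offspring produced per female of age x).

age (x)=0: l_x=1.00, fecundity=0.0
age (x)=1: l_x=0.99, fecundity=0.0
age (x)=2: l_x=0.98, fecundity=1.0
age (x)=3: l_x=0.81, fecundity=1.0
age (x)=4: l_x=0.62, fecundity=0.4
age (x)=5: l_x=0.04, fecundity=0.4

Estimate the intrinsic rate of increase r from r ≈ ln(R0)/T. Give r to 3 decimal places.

0.271

R0 = Σ lx·mx = 0 + 0 + 0.98 + 0.81 + 0.248 + 0.016 = 2.054
Σ x·lx·mx = 5.462; T = 5.462/2.054 = 2.6592…
r ≈ ln(R0)/T = ln(2.054)/2.6592… = 0.27068… → 0.271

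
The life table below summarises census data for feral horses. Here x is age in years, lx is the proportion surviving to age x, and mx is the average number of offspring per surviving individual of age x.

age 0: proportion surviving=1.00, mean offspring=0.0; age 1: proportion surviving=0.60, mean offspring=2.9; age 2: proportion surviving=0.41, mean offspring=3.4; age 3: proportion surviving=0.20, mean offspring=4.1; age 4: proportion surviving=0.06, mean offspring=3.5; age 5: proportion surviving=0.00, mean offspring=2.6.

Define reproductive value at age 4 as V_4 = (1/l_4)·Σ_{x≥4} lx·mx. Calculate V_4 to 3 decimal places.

lx·mx for x ≥ 4: 0.21, 0 → sum = 0.21
V_4 = 0.21 / l_4 = 0.21 / 0.06 = 3.5 → 3.500

3.500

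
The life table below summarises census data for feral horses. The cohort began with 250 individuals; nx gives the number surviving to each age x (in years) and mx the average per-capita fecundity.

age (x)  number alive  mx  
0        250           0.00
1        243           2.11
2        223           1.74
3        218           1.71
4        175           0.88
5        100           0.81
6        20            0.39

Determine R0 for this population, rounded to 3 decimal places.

6.065

lx = nx/n0 = nx/250: 1, 0.972, 0.892, 0.872, 0.7, 0.4, 0.08
lx·mx by age: 0, 2.05092, 1.55208, 1.49112, 0.616, 0.324, 0.0312
R0 = Σ lx·mx = 6.06532 → 6.065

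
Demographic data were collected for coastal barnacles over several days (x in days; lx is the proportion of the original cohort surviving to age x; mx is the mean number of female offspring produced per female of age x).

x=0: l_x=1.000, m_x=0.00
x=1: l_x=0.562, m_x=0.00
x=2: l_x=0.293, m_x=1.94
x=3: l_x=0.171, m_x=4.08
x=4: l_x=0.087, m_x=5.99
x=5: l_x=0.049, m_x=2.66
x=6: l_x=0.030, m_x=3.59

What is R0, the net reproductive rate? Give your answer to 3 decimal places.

lx·mx by age: 0, 0, 0.56842, 0.69768, 0.52113, 0.13034, 0.1077
R0 = Σ lx·mx = 2.02527 → 2.025

2.025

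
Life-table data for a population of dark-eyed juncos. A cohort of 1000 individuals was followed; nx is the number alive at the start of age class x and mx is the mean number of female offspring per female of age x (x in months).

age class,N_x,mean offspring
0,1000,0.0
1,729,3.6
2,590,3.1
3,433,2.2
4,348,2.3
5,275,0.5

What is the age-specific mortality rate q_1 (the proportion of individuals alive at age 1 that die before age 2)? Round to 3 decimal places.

0.191

lx = nx/n0 = nx/1000: 1, 0.729, 0.59, 0.433, 0.348, 0.275
q_1 = (l_1 − l_2) / l_1 = (0.729 − 0.59) / 0.729
     = 0.139 / 0.729 = 0.190672… → 0.191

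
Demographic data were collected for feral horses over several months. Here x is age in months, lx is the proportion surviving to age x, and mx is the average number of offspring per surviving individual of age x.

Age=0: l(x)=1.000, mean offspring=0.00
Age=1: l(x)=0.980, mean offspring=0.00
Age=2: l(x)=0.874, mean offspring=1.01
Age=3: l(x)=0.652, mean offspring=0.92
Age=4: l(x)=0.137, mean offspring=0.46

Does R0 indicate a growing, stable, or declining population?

R0 = Σ lx·mx = 0 + 0 + 0.88274 + 0.59984 + 0.06302 = 1.5456
R0 > 1, so the population is growing.

growing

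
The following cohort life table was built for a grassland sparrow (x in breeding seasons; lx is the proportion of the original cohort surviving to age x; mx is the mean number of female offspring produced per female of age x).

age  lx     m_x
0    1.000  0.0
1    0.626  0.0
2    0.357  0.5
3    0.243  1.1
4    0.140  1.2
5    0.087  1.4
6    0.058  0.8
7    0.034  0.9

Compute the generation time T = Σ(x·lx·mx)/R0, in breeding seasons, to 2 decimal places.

3.61

lx·mx: 0, 0, 0.1785, 0.2673, 0.168, 0.1218, 0.0464, 0.0306 → R0 = 0.8126
x·lx·mx: 0, 0, 0.357, 0.8019, 0.672, 0.609, 0.2784, 0.2142 → Σ = 2.9325
T = 2.9325 / 0.8126 = 3.608787… → 3.61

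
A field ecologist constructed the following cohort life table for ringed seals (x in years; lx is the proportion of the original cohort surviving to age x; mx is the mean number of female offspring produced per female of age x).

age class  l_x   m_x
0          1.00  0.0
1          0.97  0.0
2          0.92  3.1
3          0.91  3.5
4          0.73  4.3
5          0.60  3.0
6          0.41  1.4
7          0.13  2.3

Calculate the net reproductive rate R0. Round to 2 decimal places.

lx·mx by age: 0, 0, 2.852, 3.185, 3.139, 1.8, 0.574, 0.299
R0 = Σ lx·mx = 11.849 → 11.85

11.85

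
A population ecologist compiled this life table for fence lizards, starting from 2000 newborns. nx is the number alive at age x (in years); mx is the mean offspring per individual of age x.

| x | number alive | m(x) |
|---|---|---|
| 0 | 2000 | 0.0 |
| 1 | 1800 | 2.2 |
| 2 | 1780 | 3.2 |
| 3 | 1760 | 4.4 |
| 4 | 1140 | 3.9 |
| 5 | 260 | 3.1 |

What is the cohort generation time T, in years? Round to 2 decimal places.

2.67

lx = nx/n0 = nx/2000: 1, 0.9, 0.89, 0.88, 0.57, 0.13
lx·mx: 0, 1.98, 2.848, 3.872, 2.223, 0.403 → R0 = 11.326
x·lx·mx: 0, 1.98, 5.696, 11.616, 8.892, 2.015 → Σ = 30.199
T = 30.199 / 11.326 = 2.666343… → 2.67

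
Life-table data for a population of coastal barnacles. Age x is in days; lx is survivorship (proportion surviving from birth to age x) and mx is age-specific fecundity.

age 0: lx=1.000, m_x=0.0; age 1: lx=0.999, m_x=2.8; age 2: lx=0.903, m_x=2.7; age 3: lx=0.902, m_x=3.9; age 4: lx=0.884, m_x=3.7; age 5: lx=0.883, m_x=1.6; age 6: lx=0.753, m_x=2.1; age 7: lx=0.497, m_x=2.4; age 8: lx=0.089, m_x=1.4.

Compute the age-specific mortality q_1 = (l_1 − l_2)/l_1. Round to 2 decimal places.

0.10

q_1 = (l_1 − l_2) / l_1 = (0.999 − 0.903) / 0.999
     = 0.096 / 0.999 = 0.096096… → 0.10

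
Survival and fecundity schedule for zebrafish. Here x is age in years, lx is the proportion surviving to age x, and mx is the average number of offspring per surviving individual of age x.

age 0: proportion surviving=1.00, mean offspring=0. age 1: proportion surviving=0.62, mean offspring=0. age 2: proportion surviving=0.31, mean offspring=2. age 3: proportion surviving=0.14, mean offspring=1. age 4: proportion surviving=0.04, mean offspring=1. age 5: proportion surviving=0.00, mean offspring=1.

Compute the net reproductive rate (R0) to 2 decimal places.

lx·mx by age: 0, 0, 0.62, 0.14, 0.04, 0
R0 = Σ lx·mx = 0.8 → 0.80

0.80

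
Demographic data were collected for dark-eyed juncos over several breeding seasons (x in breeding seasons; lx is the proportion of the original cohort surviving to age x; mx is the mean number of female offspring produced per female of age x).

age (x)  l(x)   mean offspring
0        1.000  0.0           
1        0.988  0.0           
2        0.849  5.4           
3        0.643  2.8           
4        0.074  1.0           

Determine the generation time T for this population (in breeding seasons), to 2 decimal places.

2.30

lx·mx: 0, 0, 4.5846, 1.8004, 0.074 → R0 = 6.459
x·lx·mx: 0, 0, 9.1692, 5.4012, 0.296 → Σ = 14.8664
T = 14.8664 / 6.459 = 2.301657… → 2.30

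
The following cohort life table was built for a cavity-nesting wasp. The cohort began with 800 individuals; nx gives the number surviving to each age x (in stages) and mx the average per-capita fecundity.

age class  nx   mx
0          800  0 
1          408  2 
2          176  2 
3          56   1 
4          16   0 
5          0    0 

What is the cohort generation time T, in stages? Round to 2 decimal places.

1.38

lx = nx/n0 = nx/800: 1, 0.51, 0.22, 0.07, 0.02, 0
lx·mx: 0, 1.02, 0.44, 0.07, 0, 0 → R0 = 1.53
x·lx·mx: 0, 1.02, 0.88, 0.21, 0, 0 → Σ = 2.11
T = 2.11 / 1.53 = 1.379085… → 1.38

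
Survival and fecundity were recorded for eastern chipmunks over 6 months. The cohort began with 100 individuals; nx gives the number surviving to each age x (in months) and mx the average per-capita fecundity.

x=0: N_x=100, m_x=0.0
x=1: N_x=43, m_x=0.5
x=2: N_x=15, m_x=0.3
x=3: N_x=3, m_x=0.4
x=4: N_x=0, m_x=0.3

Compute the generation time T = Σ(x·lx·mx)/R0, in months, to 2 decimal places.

1.25

lx = nx/n0 = nx/100: 1, 0.43, 0.15, 0.03, 0
lx·mx: 0, 0.215, 0.045, 0.012, 0 → R0 = 0.272
x·lx·mx: 0, 0.215, 0.09, 0.036, 0 → Σ = 0.341
T = 0.341 / 0.272 = 1.253676… → 1.25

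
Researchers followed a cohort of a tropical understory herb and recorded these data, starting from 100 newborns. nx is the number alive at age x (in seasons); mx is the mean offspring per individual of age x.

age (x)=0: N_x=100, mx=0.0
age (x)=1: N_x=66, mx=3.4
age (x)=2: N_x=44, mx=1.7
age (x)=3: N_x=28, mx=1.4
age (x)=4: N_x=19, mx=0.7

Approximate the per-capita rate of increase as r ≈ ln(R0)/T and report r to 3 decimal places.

lx = nx/n0 = nx/100: 1, 0.66, 0.44, 0.28, 0.19
R0 = Σ lx·mx = 0 + 2.244 + 0.748 + 0.392 + 0.133 = 3.517
Σ x·lx·mx = 5.448; T = 5.448/3.517 = 1.54905…
r ≈ ln(R0)/T = ln(3.517)/1.54905… = 0.81186… → 0.812

0.812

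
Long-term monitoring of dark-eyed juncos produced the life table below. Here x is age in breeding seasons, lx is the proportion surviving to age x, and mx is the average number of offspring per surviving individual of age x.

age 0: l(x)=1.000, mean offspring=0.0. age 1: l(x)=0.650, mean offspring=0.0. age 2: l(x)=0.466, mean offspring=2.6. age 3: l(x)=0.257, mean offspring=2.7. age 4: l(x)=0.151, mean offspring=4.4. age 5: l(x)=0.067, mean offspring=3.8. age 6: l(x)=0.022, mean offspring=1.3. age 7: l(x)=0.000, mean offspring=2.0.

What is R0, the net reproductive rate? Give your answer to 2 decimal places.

2.85

lx·mx by age: 0, 0, 1.2116, 0.6939, 0.6644, 0.2546, 0.0286, 0
R0 = Σ lx·mx = 2.8531 → 2.85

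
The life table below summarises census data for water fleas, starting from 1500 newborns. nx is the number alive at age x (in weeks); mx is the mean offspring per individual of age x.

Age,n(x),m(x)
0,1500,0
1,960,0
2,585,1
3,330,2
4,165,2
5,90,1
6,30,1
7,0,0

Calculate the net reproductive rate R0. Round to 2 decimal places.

1.13

lx = nx/n0 = nx/1500: 1, 0.64, 0.39, 0.22, 0.11, 0.06, 0.02, 0
lx·mx by age: 0, 0, 0.39, 0.44, 0.22, 0.06, 0.02, 0
R0 = Σ lx·mx = 1.13 → 1.13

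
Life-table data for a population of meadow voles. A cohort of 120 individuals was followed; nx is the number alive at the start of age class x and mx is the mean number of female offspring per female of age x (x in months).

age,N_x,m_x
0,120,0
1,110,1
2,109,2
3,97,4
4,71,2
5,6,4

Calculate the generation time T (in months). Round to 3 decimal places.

lx = nx/n0 = nx/120: 1, 0.91667…, 0.90833…, 0.80833…, 0.59167…, 0.05
lx·mx: 0, 0.916667…, 1.816667…, 3.233333…, 1.183333…, 0.2 → R0 = 7.35…
x·lx·mx: 0, 0.916667…, 3.633333…, 9.7…, 4.733333…, 1 → Σ = 19.983333…
T = 19.983333… / 7.35… = 2.718821… → 2.719

2.719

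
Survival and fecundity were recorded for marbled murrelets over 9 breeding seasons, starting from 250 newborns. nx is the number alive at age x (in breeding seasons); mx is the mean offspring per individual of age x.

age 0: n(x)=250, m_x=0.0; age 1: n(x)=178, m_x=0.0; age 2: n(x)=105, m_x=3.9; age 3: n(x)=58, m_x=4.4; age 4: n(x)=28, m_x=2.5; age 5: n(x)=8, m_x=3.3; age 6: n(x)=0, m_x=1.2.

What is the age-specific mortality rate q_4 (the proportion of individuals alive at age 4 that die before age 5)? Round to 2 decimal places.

0.71

lx = nx/n0 = nx/250: 1, 0.712, 0.42, 0.232, 0.112, 0.032, 0
q_4 = (l_4 − l_5) / l_4 = (0.112 − 0.032) / 0.112
     = 0.08 / 0.112 = 0.714286… → 0.71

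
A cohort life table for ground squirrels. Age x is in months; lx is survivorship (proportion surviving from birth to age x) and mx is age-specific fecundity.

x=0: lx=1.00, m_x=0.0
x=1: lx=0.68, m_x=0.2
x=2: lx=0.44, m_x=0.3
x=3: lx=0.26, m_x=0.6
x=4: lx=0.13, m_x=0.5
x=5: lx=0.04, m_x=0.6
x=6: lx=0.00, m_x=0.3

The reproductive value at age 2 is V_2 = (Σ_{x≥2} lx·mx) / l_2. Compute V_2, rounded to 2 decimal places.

0.86

lx·mx for x ≥ 2: 0.132, 0.156, 0.065, 0.024, 0 → sum = 0.377
V_2 = 0.377 / l_2 = 0.377 / 0.44 = 0.856818… → 0.86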